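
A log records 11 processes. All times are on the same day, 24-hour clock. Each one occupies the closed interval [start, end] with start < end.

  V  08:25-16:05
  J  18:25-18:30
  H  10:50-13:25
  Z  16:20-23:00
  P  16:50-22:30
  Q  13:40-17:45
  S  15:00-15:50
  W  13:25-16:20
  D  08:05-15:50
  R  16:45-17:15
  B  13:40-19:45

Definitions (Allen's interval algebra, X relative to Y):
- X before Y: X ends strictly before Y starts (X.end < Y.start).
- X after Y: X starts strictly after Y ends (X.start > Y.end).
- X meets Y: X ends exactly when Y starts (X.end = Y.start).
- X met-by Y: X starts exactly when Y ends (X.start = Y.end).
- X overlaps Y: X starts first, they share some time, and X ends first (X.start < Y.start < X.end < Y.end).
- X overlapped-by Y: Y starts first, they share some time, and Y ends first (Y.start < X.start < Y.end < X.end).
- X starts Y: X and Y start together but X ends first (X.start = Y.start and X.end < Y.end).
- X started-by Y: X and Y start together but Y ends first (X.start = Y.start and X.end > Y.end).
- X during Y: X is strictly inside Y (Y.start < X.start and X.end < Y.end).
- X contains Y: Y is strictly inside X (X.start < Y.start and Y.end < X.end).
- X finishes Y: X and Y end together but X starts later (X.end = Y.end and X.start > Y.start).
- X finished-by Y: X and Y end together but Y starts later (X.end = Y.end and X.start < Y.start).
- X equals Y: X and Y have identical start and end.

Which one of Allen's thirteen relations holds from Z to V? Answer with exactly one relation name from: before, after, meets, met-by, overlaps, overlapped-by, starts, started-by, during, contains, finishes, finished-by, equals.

Z = [16:20, 23:00]; V = [08:25, 16:05].
Compare endpoints: Z.start > V.start, Z.start > V.end, Z.end > V.start, Z.end > V.end.
That pattern is 'after'.

after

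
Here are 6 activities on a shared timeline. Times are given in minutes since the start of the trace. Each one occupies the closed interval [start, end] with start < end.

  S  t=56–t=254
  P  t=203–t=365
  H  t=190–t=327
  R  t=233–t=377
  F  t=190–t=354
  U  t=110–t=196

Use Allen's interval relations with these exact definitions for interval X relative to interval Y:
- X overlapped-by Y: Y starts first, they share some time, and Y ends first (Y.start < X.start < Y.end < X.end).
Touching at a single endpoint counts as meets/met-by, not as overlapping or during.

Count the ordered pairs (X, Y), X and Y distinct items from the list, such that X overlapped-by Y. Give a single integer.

11

Checking all 30 ordered pairs for relation 'overlapped-by'; matching pairs in alphabetical order:
(F, S): F overlapped-by S ✓
(F, U): F overlapped-by U ✓
(H, S): H overlapped-by S ✓
(H, U): H overlapped-by U ✓
(P, F): P overlapped-by F ✓
(P, H): P overlapped-by H ✓
(P, S): P overlapped-by S ✓
(R, F): R overlapped-by F ✓
(R, H): R overlapped-by H ✓
(R, P): R overlapped-by P ✓
(R, S): R overlapped-by S ✓
Count: 11.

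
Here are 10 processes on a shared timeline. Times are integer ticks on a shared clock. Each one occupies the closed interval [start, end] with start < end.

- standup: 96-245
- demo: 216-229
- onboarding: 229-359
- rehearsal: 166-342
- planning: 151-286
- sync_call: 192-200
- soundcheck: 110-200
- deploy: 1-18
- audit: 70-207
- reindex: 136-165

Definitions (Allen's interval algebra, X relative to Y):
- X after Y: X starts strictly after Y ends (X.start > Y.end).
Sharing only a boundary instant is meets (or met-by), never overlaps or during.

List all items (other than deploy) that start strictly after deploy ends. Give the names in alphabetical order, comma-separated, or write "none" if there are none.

audit, demo, onboarding, planning, rehearsal, reindex, soundcheck, standup, sync_call

Target deploy = [1, 18].
audit [70, 207] → after → yes.
demo [216, 229] → after → yes.
onboarding [229, 359] → after → yes.
planning [151, 286] → after → yes.
rehearsal [166, 342] → after → yes.
reindex [136, 165] → after → yes.
soundcheck [110, 200] → after → yes.
standup [96, 245] → after → yes.
sync_call [192, 200] → after → yes.
Result: audit, demo, onboarding, planning, rehearsal, reindex, soundcheck, standup, sync_call.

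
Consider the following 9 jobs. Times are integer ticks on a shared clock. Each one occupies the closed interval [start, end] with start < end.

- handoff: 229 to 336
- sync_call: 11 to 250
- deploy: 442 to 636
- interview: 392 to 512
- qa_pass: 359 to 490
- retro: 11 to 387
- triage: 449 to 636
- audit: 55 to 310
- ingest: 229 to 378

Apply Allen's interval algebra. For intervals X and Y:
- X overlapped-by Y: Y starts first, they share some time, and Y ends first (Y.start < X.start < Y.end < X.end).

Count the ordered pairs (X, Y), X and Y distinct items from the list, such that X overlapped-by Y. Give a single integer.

Checking all 72 ordered pairs for relation 'overlapped-by'; matching pairs in alphabetical order:
(audit, sync_call): audit overlapped-by sync_call ✓
(deploy, interview): deploy overlapped-by interview ✓
(deploy, qa_pass): deploy overlapped-by qa_pass ✓
(handoff, audit): handoff overlapped-by audit ✓
(handoff, sync_call): handoff overlapped-by sync_call ✓
(ingest, audit): ingest overlapped-by audit ✓
(ingest, sync_call): ingest overlapped-by sync_call ✓
(interview, qa_pass): interview overlapped-by qa_pass ✓
(qa_pass, ingest): qa_pass overlapped-by ingest ✓
(qa_pass, retro): qa_pass overlapped-by retro ✓
(triage, interview): triage overlapped-by interview ✓
(triage, qa_pass): triage overlapped-by qa_pass ✓
Count: 12.

12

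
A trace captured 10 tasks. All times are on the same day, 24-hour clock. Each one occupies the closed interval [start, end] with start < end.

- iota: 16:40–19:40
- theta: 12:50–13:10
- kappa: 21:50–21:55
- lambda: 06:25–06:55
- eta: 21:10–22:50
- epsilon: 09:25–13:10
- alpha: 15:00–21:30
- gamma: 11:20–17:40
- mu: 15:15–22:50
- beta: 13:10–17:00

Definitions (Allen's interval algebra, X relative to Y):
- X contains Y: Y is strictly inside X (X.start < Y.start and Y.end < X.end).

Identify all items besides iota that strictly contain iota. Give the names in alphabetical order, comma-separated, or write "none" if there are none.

alpha, mu

Target iota = [16:40, 19:40].
alpha [15:00, 21:30] → contains → yes.
beta [13:10, 17:00] → overlaps → no.
epsilon [09:25, 13:10] → before → no.
eta [21:10, 22:50] → after → no.
gamma [11:20, 17:40] → overlaps → no.
kappa [21:50, 21:55] → after → no.
lambda [06:25, 06:55] → before → no.
mu [15:15, 22:50] → contains → yes.
theta [12:50, 13:10] → before → no.
Result: alpha, mu.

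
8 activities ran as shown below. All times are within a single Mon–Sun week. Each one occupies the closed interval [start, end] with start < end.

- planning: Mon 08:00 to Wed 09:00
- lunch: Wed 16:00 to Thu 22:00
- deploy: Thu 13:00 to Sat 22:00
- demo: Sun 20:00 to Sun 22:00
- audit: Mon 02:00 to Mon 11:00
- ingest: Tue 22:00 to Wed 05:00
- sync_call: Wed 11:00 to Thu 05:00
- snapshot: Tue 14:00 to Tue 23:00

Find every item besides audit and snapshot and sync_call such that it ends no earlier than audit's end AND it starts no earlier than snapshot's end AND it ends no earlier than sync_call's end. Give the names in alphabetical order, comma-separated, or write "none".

Conditions: its end is no earlier than audit's end (X.end >= Mon 11:00) AND its start is no earlier than snapshot's end (X.start >= Tue 23:00) AND its end is no earlier than sync_call's end (X.end >= Thu 05:00).
demo: end Sun 22:00 >= Mon 11:00? ✓; start Sun 20:00 >= Tue 23:00? ✓; end Sun 22:00 >= Thu 05:00? ✓ → yes.
deploy: end Sat 22:00 >= Mon 11:00? ✓; start Thu 13:00 >= Tue 23:00? ✓; end Sat 22:00 >= Thu 05:00? ✓ → yes.
ingest: end Wed 05:00 >= Mon 11:00? ✓; start Tue 22:00 >= Tue 23:00? ✗; end Wed 05:00 >= Thu 05:00? ✗ → no.
lunch: end Thu 22:00 >= Mon 11:00? ✓; start Wed 16:00 >= Tue 23:00? ✓; end Thu 22:00 >= Thu 05:00? ✓ → yes.
planning: end Wed 09:00 >= Mon 11:00? ✓; start Mon 08:00 >= Tue 23:00? ✗; end Wed 09:00 >= Thu 05:00? ✗ → no.
Result: demo, deploy, lunch.

demo, deploy, lunch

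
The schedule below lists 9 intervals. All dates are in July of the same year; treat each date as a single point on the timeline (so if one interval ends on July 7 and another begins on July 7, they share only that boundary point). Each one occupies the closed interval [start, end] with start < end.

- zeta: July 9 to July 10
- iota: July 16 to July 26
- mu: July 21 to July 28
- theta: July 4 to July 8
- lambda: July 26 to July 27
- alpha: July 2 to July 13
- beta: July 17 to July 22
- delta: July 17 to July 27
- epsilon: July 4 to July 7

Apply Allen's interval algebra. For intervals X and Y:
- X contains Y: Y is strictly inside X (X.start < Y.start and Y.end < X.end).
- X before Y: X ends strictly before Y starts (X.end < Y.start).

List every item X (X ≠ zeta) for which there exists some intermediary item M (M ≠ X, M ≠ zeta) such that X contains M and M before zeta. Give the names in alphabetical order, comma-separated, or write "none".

Target zeta = [July 9, July 10].
Intermediaries M with M before zeta: epsilon, theta.
Via epsilon — items with X contains epsilon: alpha.
Via theta — items with X contains theta: alpha.
Union: alpha.

alpha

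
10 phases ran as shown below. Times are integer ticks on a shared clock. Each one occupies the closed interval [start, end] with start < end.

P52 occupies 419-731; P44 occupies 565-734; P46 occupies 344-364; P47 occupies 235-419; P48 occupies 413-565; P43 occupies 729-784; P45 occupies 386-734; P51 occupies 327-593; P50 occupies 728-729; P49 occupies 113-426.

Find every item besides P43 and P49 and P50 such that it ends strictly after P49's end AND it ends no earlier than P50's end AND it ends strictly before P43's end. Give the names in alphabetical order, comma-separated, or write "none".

Conditions: its end is strictly after P49's end (X.end > 426) AND its end is no earlier than P50's end (X.end >= 729) AND its end is strictly before P43's end (X.end < 784).
P44: end 734 > 426? ✓; end 734 >= 729? ✓; end 734 < 784? ✓ → yes.
P45: end 734 > 426? ✓; end 734 >= 729? ✓; end 734 < 784? ✓ → yes.
P46: end 364 > 426? ✗; end 364 >= 729? ✗; end 364 < 784? ✓ → no.
P47: end 419 > 426? ✗; end 419 >= 729? ✗; end 419 < 784? ✓ → no.
P48: end 565 > 426? ✓; end 565 >= 729? ✗; end 565 < 784? ✓ → no.
P51: end 593 > 426? ✓; end 593 >= 729? ✗; end 593 < 784? ✓ → no.
P52: end 731 > 426? ✓; end 731 >= 729? ✓; end 731 < 784? ✓ → yes.
Result: P44, P45, P52.

P44, P45, P52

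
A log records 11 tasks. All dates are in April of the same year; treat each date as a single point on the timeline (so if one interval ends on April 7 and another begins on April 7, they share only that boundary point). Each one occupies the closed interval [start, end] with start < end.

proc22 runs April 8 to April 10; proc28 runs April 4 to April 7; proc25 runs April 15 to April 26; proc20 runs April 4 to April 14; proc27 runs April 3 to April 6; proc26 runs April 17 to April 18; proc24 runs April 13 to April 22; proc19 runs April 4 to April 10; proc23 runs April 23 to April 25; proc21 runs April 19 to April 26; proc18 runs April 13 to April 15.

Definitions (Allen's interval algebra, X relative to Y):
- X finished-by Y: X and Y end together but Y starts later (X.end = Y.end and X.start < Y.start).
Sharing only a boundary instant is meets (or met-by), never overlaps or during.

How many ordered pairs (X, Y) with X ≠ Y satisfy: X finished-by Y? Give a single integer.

Checking all 110 ordered pairs for relation 'finished-by'; matching pairs in alphabetical order:
(proc19, proc22): proc19 finished-by proc22 ✓
(proc25, proc21): proc25 finished-by proc21 ✓
Count: 2.

2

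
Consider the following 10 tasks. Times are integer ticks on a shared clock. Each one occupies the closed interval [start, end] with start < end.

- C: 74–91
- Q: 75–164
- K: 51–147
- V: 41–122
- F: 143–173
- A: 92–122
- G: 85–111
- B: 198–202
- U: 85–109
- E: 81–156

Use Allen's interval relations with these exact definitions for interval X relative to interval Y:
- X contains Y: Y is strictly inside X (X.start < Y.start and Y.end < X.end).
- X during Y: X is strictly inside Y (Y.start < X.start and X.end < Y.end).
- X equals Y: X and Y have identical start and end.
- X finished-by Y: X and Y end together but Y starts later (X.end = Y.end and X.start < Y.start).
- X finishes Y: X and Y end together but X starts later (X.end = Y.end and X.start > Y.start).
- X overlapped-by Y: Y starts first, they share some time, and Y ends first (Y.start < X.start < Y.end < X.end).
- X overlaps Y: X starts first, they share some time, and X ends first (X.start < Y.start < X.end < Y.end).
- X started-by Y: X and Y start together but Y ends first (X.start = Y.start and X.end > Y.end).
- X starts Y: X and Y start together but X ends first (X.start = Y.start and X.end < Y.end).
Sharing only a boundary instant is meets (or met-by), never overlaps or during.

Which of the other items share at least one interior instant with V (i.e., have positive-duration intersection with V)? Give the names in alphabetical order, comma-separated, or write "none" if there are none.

A, C, E, G, K, Q, U

Target V = [41, 122].
A [92, 122] → finishes → yes.
B [198, 202] → after → no.
C [74, 91] → during → yes.
E [81, 156] → overlapped-by → yes.
F [143, 173] → after → no.
G [85, 111] → during → yes.
K [51, 147] → overlapped-by → yes.
Q [75, 164] → overlapped-by → yes.
U [85, 109] → during → yes.
Result: A, C, E, G, K, Q, U.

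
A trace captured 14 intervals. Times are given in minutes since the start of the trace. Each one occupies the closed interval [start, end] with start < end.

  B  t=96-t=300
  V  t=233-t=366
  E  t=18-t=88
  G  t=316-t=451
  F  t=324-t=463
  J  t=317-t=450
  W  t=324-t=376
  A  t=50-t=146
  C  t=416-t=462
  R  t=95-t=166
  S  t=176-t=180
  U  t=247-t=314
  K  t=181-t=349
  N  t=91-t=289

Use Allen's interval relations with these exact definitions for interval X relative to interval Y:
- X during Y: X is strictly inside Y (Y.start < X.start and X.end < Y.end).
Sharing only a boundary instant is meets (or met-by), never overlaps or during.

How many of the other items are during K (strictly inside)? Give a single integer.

1

Target K = [t=181, t=349].
A [t=50, t=146] → before → no.
B [t=96, t=300] → overlaps → no.
C [t=416, t=462] → after → no.
E [t=18, t=88] → before → no.
F [t=324, t=463] → overlapped-by → no.
G [t=316, t=451] → overlapped-by → no.
J [t=317, t=450] → overlapped-by → no.
N [t=91, t=289] → overlaps → no.
R [t=95, t=166] → before → no.
S [t=176, t=180] → before → no.
U [t=247, t=314] → during → counts.
V [t=233, t=366] → overlapped-by → no.
W [t=324, t=376] → overlapped-by → no.
Total: 1.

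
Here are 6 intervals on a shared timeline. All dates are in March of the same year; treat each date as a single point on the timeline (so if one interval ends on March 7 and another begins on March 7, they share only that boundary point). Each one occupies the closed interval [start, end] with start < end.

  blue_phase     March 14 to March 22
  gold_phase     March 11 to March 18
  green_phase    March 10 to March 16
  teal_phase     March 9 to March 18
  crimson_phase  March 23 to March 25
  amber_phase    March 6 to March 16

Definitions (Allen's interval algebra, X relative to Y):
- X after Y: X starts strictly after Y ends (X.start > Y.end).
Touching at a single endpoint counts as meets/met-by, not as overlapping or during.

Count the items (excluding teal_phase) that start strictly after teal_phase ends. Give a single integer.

Target teal_phase = [March 9, March 18].
amber_phase [March 6, March 16] → overlaps → no.
blue_phase [March 14, March 22] → overlapped-by → no.
crimson_phase [March 23, March 25] → after → counts.
gold_phase [March 11, March 18] → finishes → no.
green_phase [March 10, March 16] → during → no.
Total: 1.

1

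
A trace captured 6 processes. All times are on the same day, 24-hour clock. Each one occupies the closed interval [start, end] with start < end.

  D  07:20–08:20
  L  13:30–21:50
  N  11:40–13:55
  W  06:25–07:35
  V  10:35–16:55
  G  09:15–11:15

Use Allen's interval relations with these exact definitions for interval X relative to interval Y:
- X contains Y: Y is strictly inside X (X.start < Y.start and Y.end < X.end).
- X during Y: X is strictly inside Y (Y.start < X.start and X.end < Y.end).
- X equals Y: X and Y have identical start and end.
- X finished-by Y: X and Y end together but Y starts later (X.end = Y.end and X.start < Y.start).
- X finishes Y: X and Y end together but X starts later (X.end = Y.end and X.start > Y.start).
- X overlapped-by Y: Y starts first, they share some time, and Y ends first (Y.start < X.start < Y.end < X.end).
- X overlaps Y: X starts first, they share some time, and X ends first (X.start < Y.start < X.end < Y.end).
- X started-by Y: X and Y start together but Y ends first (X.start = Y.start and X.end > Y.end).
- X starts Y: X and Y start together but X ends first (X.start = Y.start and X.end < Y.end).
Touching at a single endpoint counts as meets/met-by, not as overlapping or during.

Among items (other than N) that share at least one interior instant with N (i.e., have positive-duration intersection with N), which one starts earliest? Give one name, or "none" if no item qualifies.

Target N = [11:40, 13:55].
D [07:20, 08:20] → before → excluded.
G [09:15, 11:15] → before → excluded.
L [13:30, 21:50] → overlapped-by → candidate.
V [10:35, 16:55] → contains → candidate.
W [06:25, 07:35] → before → excluded.
Among candidates, earliest start is 10:35 → V.

V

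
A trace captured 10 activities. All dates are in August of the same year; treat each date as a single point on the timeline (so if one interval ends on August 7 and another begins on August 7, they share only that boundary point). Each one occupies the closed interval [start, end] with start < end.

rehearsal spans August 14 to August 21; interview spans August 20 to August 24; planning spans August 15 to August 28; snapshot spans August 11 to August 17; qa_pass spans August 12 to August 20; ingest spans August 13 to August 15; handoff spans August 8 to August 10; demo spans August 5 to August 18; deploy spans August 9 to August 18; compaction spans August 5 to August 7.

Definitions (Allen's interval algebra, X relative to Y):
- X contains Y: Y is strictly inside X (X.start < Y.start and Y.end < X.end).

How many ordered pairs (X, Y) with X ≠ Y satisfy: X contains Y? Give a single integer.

Checking all 90 ordered pairs for relation 'contains'; matching pairs in alphabetical order:
(demo, handoff): demo contains handoff ✓
(demo, ingest): demo contains ingest ✓
(demo, snapshot): demo contains snapshot ✓
(deploy, ingest): deploy contains ingest ✓
(deploy, snapshot): deploy contains snapshot ✓
(planning, interview): planning contains interview ✓
(qa_pass, ingest): qa_pass contains ingest ✓
(snapshot, ingest): snapshot contains ingest ✓
Count: 8.

8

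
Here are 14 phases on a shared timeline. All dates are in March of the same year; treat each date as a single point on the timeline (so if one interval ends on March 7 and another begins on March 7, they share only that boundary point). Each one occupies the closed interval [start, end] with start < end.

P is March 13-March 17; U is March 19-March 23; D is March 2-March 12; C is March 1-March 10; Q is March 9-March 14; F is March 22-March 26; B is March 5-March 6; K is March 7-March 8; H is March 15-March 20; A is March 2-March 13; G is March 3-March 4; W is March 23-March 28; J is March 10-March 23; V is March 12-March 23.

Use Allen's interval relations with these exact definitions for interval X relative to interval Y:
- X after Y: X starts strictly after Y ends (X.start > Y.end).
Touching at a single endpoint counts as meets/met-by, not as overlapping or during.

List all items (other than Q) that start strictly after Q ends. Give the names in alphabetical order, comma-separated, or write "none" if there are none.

Target Q = [March 9, March 14].
A [March 2, March 13] → overlaps → no.
B [March 5, March 6] → before → no.
C [March 1, March 10] → overlaps → no.
D [March 2, March 12] → overlaps → no.
F [March 22, March 26] → after → yes.
G [March 3, March 4] → before → no.
H [March 15, March 20] → after → yes.
J [March 10, March 23] → overlapped-by → no.
K [March 7, March 8] → before → no.
P [March 13, March 17] → overlapped-by → no.
U [March 19, March 23] → after → yes.
V [March 12, March 23] → overlapped-by → no.
W [March 23, March 28] → after → yes.
Result: F, H, U, W.

F, H, U, W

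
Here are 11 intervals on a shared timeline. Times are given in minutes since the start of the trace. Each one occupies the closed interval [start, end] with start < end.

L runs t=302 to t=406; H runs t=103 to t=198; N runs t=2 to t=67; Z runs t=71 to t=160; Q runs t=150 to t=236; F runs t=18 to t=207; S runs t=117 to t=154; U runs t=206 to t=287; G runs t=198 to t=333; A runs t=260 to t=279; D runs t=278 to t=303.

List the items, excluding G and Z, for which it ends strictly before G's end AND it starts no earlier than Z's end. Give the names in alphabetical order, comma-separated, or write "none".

Conditions: its end is strictly before G's end (X.end < t=333) AND its start is no earlier than Z's end (X.start >= t=160).
A: end t=279 < t=333? ✓; start t=260 >= t=160? ✓ → yes.
D: end t=303 < t=333? ✓; start t=278 >= t=160? ✓ → yes.
F: end t=207 < t=333? ✓; start t=18 >= t=160? ✗ → no.
H: end t=198 < t=333? ✓; start t=103 >= t=160? ✗ → no.
L: end t=406 < t=333? ✗; start t=302 >= t=160? ✓ → no.
N: end t=67 < t=333? ✓; start t=2 >= t=160? ✗ → no.
Q: end t=236 < t=333? ✓; start t=150 >= t=160? ✗ → no.
S: end t=154 < t=333? ✓; start t=117 >= t=160? ✗ → no.
U: end t=287 < t=333? ✓; start t=206 >= t=160? ✓ → yes.
Result: A, D, U.

A, D, U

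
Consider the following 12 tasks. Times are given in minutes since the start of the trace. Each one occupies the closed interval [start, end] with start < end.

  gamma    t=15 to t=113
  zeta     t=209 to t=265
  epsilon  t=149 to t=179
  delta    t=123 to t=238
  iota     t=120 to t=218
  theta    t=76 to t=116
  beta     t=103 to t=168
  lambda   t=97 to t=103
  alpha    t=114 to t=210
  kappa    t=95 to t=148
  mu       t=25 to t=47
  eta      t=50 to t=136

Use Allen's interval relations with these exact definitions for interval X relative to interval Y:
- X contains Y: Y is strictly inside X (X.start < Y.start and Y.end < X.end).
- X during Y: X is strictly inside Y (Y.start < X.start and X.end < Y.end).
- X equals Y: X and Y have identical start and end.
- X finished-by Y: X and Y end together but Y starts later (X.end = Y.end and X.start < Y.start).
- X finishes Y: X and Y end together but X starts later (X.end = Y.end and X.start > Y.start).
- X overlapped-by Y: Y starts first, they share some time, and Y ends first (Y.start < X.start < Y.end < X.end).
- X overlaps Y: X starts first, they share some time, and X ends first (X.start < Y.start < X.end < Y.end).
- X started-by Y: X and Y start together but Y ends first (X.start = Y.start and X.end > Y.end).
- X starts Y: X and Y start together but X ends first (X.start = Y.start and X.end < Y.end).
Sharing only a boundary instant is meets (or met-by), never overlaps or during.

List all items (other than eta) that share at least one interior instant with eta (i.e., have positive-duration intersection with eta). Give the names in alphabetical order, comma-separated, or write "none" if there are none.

Target eta = [t=50, t=136].
alpha [t=114, t=210] → overlapped-by → yes.
beta [t=103, t=168] → overlapped-by → yes.
delta [t=123, t=238] → overlapped-by → yes.
epsilon [t=149, t=179] → after → no.
gamma [t=15, t=113] → overlaps → yes.
iota [t=120, t=218] → overlapped-by → yes.
kappa [t=95, t=148] → overlapped-by → yes.
lambda [t=97, t=103] → during → yes.
mu [t=25, t=47] → before → no.
theta [t=76, t=116] → during → yes.
zeta [t=209, t=265] → after → no.
Result: alpha, beta, delta, gamma, iota, kappa, lambda, theta.

alpha, beta, delta, gamma, iota, kappa, lambda, theta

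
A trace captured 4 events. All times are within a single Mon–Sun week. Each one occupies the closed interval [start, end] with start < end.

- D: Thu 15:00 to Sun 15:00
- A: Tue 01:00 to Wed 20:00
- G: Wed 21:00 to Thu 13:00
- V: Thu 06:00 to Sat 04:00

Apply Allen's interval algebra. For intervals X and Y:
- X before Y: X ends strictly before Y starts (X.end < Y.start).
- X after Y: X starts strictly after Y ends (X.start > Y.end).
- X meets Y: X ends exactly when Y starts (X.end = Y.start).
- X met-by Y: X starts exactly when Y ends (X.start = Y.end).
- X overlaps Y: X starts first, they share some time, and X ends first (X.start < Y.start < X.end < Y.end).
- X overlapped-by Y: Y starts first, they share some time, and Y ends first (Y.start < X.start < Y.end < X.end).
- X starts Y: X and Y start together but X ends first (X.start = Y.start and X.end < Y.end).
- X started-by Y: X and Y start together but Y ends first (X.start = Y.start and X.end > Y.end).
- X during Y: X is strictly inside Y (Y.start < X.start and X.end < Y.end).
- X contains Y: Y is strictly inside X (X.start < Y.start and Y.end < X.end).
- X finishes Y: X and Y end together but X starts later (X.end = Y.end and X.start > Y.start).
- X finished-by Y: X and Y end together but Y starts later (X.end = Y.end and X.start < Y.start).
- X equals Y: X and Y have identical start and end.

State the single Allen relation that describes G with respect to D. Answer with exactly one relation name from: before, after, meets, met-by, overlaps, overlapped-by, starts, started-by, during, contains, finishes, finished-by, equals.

G = [Wed 21:00, Thu 13:00]; D = [Thu 15:00, Sun 15:00].
Compare endpoints: G.start < D.start, G.start < D.end, G.end < D.start, G.end < D.end.
That pattern is 'before'.

before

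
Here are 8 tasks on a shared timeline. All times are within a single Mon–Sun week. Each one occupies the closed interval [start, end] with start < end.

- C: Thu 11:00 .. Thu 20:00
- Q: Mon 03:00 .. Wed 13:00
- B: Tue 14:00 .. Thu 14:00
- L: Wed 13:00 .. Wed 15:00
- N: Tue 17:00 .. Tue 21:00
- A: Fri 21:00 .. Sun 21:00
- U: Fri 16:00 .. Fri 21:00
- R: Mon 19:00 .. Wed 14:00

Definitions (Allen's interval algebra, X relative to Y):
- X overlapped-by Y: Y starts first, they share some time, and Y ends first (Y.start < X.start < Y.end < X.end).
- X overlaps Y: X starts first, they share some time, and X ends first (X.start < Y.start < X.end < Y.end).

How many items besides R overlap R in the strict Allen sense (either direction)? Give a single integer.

3

Target R = [Mon 19:00, Wed 14:00].
A [Fri 21:00, Sun 21:00] → after → no.
B [Tue 14:00, Thu 14:00] → overlapped-by → counts.
C [Thu 11:00, Thu 20:00] → after → no.
L [Wed 13:00, Wed 15:00] → overlapped-by → counts.
N [Tue 17:00, Tue 21:00] → during → no.
Q [Mon 03:00, Wed 13:00] → overlaps → counts.
U [Fri 16:00, Fri 21:00] → after → no.
Total: 3.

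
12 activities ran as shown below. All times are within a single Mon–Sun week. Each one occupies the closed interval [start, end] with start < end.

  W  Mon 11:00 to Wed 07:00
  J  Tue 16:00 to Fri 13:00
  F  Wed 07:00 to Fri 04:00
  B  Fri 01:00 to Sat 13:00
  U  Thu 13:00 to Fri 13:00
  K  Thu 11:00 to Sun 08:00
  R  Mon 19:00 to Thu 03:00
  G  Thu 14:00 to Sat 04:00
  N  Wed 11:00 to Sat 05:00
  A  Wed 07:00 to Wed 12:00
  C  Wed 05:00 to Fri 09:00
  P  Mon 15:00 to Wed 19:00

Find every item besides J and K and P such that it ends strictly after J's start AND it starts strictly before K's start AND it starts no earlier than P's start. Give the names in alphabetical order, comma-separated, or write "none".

A, C, F, N, R

Conditions: its end is strictly after J's start (X.end > Tue 16:00) AND its start is strictly before K's start (X.start < Thu 11:00) AND its start is no earlier than P's start (X.start >= Mon 15:00).
A: end Wed 12:00 > Tue 16:00? ✓; start Wed 07:00 < Thu 11:00? ✓; start Wed 07:00 >= Mon 15:00? ✓ → yes.
B: end Sat 13:00 > Tue 16:00? ✓; start Fri 01:00 < Thu 11:00? ✗; start Fri 01:00 >= Mon 15:00? ✓ → no.
C: end Fri 09:00 > Tue 16:00? ✓; start Wed 05:00 < Thu 11:00? ✓; start Wed 05:00 >= Mon 15:00? ✓ → yes.
F: end Fri 04:00 > Tue 16:00? ✓; start Wed 07:00 < Thu 11:00? ✓; start Wed 07:00 >= Mon 15:00? ✓ → yes.
G: end Sat 04:00 > Tue 16:00? ✓; start Thu 14:00 < Thu 11:00? ✗; start Thu 14:00 >= Mon 15:00? ✓ → no.
N: end Sat 05:00 > Tue 16:00? ✓; start Wed 11:00 < Thu 11:00? ✓; start Wed 11:00 >= Mon 15:00? ✓ → yes.
R: end Thu 03:00 > Tue 16:00? ✓; start Mon 19:00 < Thu 11:00? ✓; start Mon 19:00 >= Mon 15:00? ✓ → yes.
U: end Fri 13:00 > Tue 16:00? ✓; start Thu 13:00 < Thu 11:00? ✗; start Thu 13:00 >= Mon 15:00? ✓ → no.
W: end Wed 07:00 > Tue 16:00? ✓; start Mon 11:00 < Thu 11:00? ✓; start Mon 11:00 >= Mon 15:00? ✗ → no.
Result: A, C, F, N, R.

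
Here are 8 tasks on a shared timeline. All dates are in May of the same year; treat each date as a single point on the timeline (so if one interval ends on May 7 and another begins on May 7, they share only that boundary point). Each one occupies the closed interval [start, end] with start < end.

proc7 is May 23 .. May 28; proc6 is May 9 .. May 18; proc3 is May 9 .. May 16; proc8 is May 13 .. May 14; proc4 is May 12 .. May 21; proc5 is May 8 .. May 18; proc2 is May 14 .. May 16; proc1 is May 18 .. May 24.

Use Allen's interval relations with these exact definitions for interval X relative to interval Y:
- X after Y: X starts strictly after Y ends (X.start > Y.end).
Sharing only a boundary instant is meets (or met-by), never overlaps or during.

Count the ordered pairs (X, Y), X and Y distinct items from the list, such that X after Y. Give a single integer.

Checking all 56 ordered pairs for relation 'after'; matching pairs in alphabetical order:
(proc1, proc2): proc1 after proc2 ✓
(proc1, proc3): proc1 after proc3 ✓
(proc1, proc8): proc1 after proc8 ✓
(proc7, proc2): proc7 after proc2 ✓
(proc7, proc3): proc7 after proc3 ✓
(proc7, proc4): proc7 after proc4 ✓
(proc7, proc5): proc7 after proc5 ✓
(proc7, proc6): proc7 after proc6 ✓
(proc7, proc8): proc7 after proc8 ✓
Count: 9.

9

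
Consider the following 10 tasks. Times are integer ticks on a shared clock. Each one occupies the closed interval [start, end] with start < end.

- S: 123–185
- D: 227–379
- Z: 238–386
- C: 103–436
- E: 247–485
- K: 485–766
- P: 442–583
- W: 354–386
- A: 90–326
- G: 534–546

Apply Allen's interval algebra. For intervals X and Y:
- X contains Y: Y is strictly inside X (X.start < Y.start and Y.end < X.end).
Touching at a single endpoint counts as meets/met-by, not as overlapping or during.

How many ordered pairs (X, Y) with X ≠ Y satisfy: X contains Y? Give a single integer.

Checking all 90 ordered pairs for relation 'contains'; matching pairs in alphabetical order:
(A, S): A contains S ✓
(C, D): C contains D ✓
(C, S): C contains S ✓
(C, W): C contains W ✓
(C, Z): C contains Z ✓
(E, W): E contains W ✓
(K, G): K contains G ✓
(P, G): P contains G ✓
Count: 8.

8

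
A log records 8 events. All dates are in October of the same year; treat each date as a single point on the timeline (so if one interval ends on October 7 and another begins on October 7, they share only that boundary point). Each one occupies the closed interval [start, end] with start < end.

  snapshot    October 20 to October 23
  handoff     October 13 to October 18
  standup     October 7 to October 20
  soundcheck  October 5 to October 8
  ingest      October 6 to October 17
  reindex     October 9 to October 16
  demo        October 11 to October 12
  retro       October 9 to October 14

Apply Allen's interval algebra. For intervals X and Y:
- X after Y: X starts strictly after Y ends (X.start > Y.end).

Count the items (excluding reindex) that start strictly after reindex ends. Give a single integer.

Target reindex = [October 9, October 16].
demo [October 11, October 12] → during → no.
handoff [October 13, October 18] → overlapped-by → no.
ingest [October 6, October 17] → contains → no.
retro [October 9, October 14] → starts → no.
snapshot [October 20, October 23] → after → counts.
soundcheck [October 5, October 8] → before → no.
standup [October 7, October 20] → contains → no.
Total: 1.

1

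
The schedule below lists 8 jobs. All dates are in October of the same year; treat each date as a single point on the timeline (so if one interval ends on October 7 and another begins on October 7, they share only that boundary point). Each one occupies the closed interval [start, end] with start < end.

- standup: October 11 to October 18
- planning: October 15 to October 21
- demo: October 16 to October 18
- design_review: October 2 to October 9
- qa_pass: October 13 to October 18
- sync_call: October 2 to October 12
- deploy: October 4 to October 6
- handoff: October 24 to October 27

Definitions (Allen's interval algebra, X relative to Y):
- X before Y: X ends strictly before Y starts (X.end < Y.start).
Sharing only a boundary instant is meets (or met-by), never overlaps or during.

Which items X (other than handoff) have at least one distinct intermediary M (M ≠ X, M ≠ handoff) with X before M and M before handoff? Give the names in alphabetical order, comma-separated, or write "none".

deploy, design_review, sync_call

Target handoff = [October 24, October 27].
Intermediaries M with M before handoff: demo, deploy, design_review, planning, qa_pass, standup, sync_call.
Via demo — items with X before demo: deploy, design_review, sync_call.
Via deploy — items with X before deploy: none.
Via design_review — items with X before design_review: none.
Via planning — items with X before planning: deploy, design_review, sync_call.
Via qa_pass — items with X before qa_pass: deploy, design_review, sync_call.
Via standup — items with X before standup: deploy, design_review.
Via sync_call — items with X before sync_call: none.
Union: deploy, design_review, sync_call.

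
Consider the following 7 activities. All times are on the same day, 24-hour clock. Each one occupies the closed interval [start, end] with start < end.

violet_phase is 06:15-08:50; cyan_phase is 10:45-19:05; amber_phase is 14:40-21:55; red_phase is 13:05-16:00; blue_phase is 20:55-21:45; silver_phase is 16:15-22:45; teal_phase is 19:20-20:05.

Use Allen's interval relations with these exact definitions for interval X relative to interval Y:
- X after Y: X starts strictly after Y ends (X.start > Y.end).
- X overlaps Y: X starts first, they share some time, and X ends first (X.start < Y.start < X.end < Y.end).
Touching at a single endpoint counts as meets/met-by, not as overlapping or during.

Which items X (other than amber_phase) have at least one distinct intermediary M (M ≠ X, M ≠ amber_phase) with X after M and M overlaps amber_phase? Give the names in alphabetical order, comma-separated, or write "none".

Target amber_phase = [14:40, 21:55].
Intermediaries M with M overlaps amber_phase: cyan_phase, red_phase.
Via cyan_phase — items with X after cyan_phase: blue_phase, teal_phase.
Via red_phase — items with X after red_phase: blue_phase, silver_phase, teal_phase.
Union: blue_phase, silver_phase, teal_phase.

blue_phase, silver_phase, teal_phase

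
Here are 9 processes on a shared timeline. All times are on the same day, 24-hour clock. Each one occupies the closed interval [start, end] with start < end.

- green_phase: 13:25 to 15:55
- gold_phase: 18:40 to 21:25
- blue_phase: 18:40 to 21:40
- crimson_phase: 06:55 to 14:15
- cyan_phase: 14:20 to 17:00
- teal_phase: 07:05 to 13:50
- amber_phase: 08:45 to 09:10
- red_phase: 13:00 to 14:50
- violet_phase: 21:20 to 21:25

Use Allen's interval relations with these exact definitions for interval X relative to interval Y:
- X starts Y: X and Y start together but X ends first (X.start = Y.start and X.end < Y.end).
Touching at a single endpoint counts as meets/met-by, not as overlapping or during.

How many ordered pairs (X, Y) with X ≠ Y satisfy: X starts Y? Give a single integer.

Checking all 72 ordered pairs for relation 'starts'; matching pairs in alphabetical order:
(gold_phase, blue_phase): gold_phase starts blue_phase ✓
Count: 1.

1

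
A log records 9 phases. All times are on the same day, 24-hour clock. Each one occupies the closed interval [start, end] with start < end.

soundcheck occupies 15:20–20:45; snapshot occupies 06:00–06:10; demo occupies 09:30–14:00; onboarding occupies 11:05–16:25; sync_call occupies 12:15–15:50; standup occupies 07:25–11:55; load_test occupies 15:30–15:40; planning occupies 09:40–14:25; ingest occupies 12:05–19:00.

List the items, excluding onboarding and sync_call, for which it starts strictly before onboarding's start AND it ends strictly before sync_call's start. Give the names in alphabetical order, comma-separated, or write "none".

snapshot, standup

Conditions: its start is strictly before onboarding's start (X.start < 11:05) AND its end is strictly before sync_call's start (X.end < 12:15).
demo: start 09:30 < 11:05? ✓; end 14:00 < 12:15? ✗ → no.
ingest: start 12:05 < 11:05? ✗; end 19:00 < 12:15? ✗ → no.
load_test: start 15:30 < 11:05? ✗; end 15:40 < 12:15? ✗ → no.
planning: start 09:40 < 11:05? ✓; end 14:25 < 12:15? ✗ → no.
snapshot: start 06:00 < 11:05? ✓; end 06:10 < 12:15? ✓ → yes.
soundcheck: start 15:20 < 11:05? ✗; end 20:45 < 12:15? ✗ → no.
standup: start 07:25 < 11:05? ✓; end 11:55 < 12:15? ✓ → yes.
Result: snapshot, standup.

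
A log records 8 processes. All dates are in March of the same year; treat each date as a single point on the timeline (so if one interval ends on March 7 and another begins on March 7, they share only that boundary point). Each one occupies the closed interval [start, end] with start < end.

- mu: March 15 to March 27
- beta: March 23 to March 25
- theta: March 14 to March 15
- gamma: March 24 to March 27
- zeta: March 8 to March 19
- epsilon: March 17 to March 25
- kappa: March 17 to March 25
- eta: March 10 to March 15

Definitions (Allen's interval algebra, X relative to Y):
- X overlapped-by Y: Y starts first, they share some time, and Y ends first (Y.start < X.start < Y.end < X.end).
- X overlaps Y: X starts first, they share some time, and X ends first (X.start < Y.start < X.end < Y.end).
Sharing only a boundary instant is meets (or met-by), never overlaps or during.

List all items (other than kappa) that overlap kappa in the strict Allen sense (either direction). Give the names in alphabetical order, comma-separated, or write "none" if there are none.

Target kappa = [March 17, March 25].
beta [March 23, March 25] → finishes → no.
epsilon [March 17, March 25] → equals → no.
eta [March 10, March 15] → before → no.
gamma [March 24, March 27] → overlapped-by → yes.
mu [March 15, March 27] → contains → no.
theta [March 14, March 15] → before → no.
zeta [March 8, March 19] → overlaps → yes.
Result: gamma, zeta.

gamma, zeta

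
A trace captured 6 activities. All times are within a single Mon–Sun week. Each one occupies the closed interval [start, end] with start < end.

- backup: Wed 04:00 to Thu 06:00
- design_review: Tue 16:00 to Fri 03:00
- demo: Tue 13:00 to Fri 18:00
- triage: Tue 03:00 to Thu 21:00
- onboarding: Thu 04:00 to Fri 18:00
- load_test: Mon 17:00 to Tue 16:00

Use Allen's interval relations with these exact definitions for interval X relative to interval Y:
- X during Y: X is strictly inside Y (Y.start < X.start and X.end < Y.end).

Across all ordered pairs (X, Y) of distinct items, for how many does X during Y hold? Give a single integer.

Checking all 30 ordered pairs for relation 'during'; matching pairs in alphabetical order:
(backup, demo): backup during demo ✓
(backup, design_review): backup during design_review ✓
(backup, triage): backup during triage ✓
(design_review, demo): design_review during demo ✓
Count: 4.

4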